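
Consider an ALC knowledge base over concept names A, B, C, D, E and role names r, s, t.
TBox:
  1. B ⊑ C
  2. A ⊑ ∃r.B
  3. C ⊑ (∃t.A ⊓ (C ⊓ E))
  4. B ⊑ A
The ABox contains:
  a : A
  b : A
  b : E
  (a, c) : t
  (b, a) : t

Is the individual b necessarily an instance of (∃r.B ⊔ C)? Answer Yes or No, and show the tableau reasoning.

Yes

1. b : (∃r.B ⊔ C)?  L(b) = {A, E} ∪ {(∀r.¬B ⊓ ¬C)}
   clash {C, ¬C} at b — b ∈ (∃r.B ⊔ C)
2. Hence b : (∃r.B ⊔ C): entailed.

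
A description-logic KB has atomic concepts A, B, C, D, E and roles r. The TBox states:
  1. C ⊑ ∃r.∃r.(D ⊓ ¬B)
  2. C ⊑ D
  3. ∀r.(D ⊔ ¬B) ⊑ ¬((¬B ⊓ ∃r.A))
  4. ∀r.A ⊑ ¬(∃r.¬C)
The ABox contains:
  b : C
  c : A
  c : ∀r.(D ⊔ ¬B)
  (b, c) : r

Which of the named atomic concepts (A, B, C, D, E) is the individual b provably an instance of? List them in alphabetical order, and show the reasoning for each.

1. b : A?  L(b) = {C} ∪ {¬A}
   apply at b: C⊑∃r.∃r.(D ⊓ ¬B); C⊑D
   open: L(b) ⊇ {C, D, ¬A, ∃r.(¬D ⊓ B), ∃r.¬A, …} (+ ∃-successors) — b ∉ A possible
2. b : B?  L(b) = {C} ∪ {¬B}
   apply at b: C⊑∃r.∃r.(D ⊓ ¬B); C⊑D
   open: L(b) ⊇ {C, D, ¬B, ∃r.(¬D ⊓ B), ∃r.¬A, …} (+ ∃-successors) — b ∉ B possible
3. b : C?  L(b) = {C} ∪ {¬C}
   clash {C, ¬C} at b — b ∈ C
4. b : D?  L(b) = {C} ∪ {¬D}
   clash {D, ¬D} at b — b ∈ D
5. b : E?  L(b) = {C} ∪ {¬E}
   apply at b: C⊑∃r.∃r.(D ⊓ ¬B); C⊑D
   open: L(b) ⊇ {C, D, ¬E, ∃r.(¬D ⊓ B), ∃r.¬A, …} (+ ∃-successors) — b ∉ E possible
6. Entailed for b: {C, D}

{C, D}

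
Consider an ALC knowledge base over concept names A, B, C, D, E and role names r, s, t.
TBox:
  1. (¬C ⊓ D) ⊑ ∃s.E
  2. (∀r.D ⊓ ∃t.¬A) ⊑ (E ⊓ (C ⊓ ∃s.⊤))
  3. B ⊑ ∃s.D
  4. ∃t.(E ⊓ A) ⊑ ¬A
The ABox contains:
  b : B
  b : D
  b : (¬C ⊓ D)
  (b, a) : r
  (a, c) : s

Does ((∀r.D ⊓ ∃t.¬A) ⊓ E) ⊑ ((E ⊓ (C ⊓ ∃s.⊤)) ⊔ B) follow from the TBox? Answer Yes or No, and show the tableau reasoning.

Yes

1. ((∀r.D ⊓ ∃t.¬A) ⊓ E) ⊑ ((E ⊓ (C ⊓ ∃s.⊤)) ⊔ B)  ⇔  (((∀r.D ⊓ ∃t.¬A) ⊓ E) ⊓ ((¬E ⊔ (¬C ⊔ ∀s.⊥)) ⊓ ¬B)) unsat w.r.t. T
   all branches close; clash ⊥ at an ∃-successor
2. Hence ((∀r.D ⊓ ∃t.¬A) ⊓ E) ⊑ ((E ⊓ (C ⊓ ∃s.⊤)) ⊔ B): entailed.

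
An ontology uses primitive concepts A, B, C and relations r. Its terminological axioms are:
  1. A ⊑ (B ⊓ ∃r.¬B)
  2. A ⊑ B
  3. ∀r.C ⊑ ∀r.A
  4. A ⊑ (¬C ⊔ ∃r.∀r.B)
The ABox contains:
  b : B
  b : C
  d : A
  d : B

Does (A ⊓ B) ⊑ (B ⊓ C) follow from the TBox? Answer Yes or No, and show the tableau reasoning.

No

1. (A ⊓ B) ⊑ (B ⊓ C)  ⇔  ((A ⊓ B) ⊓ (¬B ⊔ ¬C)) unsat w.r.t. T
   apply at x₀: A⊑(B ⊓ ∃r.¬B); A⊑(¬C ⊔ ∃r.∀r.B)
   open: L(x₀) ⊇ {A, B, ¬C, ∃r.¬B, ∃r.¬C} (+ ∃-successors)
2. Hence (A ⊓ B) ⊑ (B ⊓ C): not entailed.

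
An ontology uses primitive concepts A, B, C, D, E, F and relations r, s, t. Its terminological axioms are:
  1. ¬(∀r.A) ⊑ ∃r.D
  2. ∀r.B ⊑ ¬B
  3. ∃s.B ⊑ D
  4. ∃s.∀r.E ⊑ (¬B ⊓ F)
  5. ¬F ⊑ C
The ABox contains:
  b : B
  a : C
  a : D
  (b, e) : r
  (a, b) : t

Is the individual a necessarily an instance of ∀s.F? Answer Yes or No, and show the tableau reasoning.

1. a : ∀s.F?  L(a) = {C, D} ∪ {∃s.¬F}
   open: L(a) ⊇ {C, D, ∀r.A, ∀s.∃r.¬E, ∃r.¬B, …} (+ ∃-successors) — a ∉ ∀s.F possible
2. Hence a : ∀s.F: not entailed.

No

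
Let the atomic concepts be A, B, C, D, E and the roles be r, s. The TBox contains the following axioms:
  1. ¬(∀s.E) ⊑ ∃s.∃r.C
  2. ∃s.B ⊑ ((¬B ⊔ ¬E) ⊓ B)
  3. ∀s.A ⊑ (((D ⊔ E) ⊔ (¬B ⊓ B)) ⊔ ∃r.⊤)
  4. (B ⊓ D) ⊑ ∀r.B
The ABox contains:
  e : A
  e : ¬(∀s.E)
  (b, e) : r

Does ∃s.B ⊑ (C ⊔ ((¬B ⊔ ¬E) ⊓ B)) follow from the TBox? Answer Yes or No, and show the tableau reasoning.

Yes

1. ∃s.B ⊑ (C ⊔ ((¬B ⊔ ¬E) ⊓ B))  ⇔  (∃s.B ⊓ (¬C ⊓ ((B ⊓ E) ⊔ ¬B))) unsat w.r.t. T
   all branches close; clash {B, ¬B} at x₀
2. Hence ∃s.B ⊑ (C ⊔ ((¬B ⊔ ¬E) ⊓ B)): entailed.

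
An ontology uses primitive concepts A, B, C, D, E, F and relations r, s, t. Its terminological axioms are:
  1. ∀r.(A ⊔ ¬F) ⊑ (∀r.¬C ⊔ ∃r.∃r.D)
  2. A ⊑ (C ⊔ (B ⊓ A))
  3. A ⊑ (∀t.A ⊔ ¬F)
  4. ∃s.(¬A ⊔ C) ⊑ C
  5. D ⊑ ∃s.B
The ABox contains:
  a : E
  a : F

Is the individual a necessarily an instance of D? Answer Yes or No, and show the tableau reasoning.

No

1. a : D?  L(a) = {E, F} ∪ {¬D}
   open: L(a) ⊇ {E, F, ¬A, ¬D, ∀s.(A ⊓ ¬C), …} (+ ∃-successors) — a ∉ D possible
2. Hence a : D: not entailed.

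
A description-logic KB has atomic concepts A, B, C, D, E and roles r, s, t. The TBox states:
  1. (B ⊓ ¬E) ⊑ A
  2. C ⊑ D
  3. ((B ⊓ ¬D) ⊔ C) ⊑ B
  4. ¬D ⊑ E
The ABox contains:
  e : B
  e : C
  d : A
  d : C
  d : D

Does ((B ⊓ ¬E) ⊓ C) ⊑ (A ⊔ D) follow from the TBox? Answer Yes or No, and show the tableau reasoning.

1. ((B ⊓ ¬E) ⊓ C) ⊑ (A ⊔ D)  ⇔  (((B ⊓ ¬E) ⊓ C) ⊓ (¬A ⊓ ¬D)) unsat w.r.t. T
   all branches close; clash {E, ¬E} at x₀
2. Hence ((B ⊓ ¬E) ⊓ C) ⊑ (A ⊔ D): entailed.

Yes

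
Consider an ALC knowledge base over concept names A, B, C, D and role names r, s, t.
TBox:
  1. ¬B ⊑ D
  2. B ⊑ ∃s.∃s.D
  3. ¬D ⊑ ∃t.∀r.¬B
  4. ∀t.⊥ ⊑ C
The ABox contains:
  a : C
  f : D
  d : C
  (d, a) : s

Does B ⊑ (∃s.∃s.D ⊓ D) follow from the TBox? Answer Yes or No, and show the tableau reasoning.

1. B ⊑ (∃s.∃s.D ⊓ D)  ⇔  (B ⊓ (∀s.∀s.¬D ⊔ ¬D)) unsat w.r.t. T
   apply at x₀: B⊑∃s.∃s.D
   open: L(x₀) ⊇ {B, ¬D, ∃s.∃s.D, ∃t.∀r.¬B, ∃t.⊤} (+ ∃-successors)
2. Hence B ⊑ (∃s.∃s.D ⊓ D): not entailed.

No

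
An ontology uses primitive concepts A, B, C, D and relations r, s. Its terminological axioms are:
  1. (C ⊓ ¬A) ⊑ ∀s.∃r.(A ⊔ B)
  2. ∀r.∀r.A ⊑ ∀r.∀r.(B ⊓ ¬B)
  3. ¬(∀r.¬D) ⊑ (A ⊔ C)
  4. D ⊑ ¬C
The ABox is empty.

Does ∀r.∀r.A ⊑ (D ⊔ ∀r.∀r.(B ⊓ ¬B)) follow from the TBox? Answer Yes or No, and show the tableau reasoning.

Yes

1. ∀r.∀r.A ⊑ (D ⊔ ∀r.∀r.(B ⊓ ¬B))  ⇔  (∀r.∀r.A ⊓ (¬D ⊓ ∃r.∃r.(¬B ⊔ B))) unsat w.r.t. T
   all branches close; clash {C, ¬C} at an ∃-successor
2. Hence ∀r.∀r.A ⊑ (D ⊔ ∀r.∀r.(B ⊓ ¬B)): entailed.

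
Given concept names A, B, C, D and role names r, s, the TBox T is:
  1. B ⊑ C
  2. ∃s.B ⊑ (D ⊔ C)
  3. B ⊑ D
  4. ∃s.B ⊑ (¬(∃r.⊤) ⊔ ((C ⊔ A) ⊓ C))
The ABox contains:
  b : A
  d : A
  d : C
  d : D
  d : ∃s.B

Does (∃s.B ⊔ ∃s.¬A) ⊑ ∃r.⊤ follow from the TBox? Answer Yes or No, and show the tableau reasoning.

No

1. (∃s.B ⊔ ∃s.¬A) ⊑ ∃r.⊤  ⇔  ((∃s.B ⊔ ∃s.¬A) ⊓ ∀r.⊥) unsat w.r.t. T
   open: L(x₀) ⊇ {¬B, ∀r.⊥, ∀s.¬B, ∃s.¬A} (+ ∃-successors)
2. Hence (∃s.B ⊔ ∃s.¬A) ⊑ ∃r.⊤: not entailed.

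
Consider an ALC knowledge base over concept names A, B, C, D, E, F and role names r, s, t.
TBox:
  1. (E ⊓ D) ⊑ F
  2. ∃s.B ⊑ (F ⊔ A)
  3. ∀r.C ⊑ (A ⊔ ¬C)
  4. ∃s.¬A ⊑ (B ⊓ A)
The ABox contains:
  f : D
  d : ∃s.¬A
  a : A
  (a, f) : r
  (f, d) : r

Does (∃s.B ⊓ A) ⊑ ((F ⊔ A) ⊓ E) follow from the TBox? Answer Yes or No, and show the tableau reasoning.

1. (∃s.B ⊓ A) ⊑ ((F ⊔ A) ⊓ E)  ⇔  ((∃s.B ⊓ A) ⊓ ((¬F ⊓ ¬A) ⊔ ¬E)) unsat w.r.t. T
   apply at x₀: ∃s.B⊑(F ⊔ A)
   open: L(x₀) ⊇ {A, ¬E, ∀s.A, ∃r.¬C, ∃s.B} (+ ∃-successors)
2. Hence (∃s.B ⊓ A) ⊑ ((F ⊔ A) ⊓ E): not entailed.

No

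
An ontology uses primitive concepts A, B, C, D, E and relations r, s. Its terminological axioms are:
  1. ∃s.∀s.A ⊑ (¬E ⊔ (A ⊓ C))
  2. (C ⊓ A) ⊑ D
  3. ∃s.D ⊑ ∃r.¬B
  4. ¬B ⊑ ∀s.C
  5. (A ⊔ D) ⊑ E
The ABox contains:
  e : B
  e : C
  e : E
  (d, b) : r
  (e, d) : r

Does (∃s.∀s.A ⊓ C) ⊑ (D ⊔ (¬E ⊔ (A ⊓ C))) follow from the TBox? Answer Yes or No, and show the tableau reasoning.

1. (∃s.∀s.A ⊓ C) ⊑ (D ⊔ (¬E ⊔ (A ⊓ C)))  ⇔  ((∃s.∀s.A ⊓ C) ⊓ (¬D ⊓ (E ⊓ (¬A ⊔ ¬C)))) unsat w.r.t. T
   all branches close; clash {C, ¬C} at x₀
2. Hence (∃s.∀s.A ⊓ C) ⊑ (D ⊔ (¬E ⊔ (A ⊓ C))): entailed.

Yes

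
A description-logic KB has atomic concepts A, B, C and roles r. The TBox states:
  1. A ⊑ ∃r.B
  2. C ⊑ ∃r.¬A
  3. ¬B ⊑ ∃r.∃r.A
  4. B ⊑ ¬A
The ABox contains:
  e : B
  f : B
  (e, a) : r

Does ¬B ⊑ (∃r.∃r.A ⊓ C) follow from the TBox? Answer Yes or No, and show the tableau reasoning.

No

1. ¬B ⊑ (∃r.∃r.A ⊓ C)  ⇔  (¬B ⊓ (∀r.∀r.¬A ⊔ ¬C)) unsat w.r.t. T
   apply at x₀: ¬B⊑∃r.∃r.A
   open: L(x₀) ⊇ {¬A, ¬B, ¬C, ∃r.∃r.A} (+ ∃-successors)
2. Hence ¬B ⊑ (∃r.∃r.A ⊓ C): not entailed.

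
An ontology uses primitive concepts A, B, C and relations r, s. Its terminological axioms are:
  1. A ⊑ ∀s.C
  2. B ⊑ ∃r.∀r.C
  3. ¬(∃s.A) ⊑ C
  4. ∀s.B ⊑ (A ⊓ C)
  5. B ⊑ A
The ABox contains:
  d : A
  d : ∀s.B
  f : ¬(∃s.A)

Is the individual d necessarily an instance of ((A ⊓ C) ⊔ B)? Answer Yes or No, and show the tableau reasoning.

1. d : ((A ⊓ C) ⊔ B)?  L(d) = {A, ∀s.B} ∪ {((¬A ⊔ ¬C) ⊓ ¬B)}
   clash {C, ¬C} at d — d ∈ ((A ⊓ C) ⊔ B)
2. Hence d : ((A ⊓ C) ⊔ B): entailed.

Yes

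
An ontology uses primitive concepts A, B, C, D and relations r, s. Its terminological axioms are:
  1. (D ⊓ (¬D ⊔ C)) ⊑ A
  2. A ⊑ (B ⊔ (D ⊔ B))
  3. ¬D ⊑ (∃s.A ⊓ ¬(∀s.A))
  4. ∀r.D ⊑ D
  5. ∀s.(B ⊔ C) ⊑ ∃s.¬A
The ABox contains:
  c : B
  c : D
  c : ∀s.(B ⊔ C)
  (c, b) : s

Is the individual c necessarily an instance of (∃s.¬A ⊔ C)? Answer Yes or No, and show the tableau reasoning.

1. c : (∃s.¬A ⊔ C)?  L(c) = {B, D, ∀s.(B ⊔ C)} ∪ {(∀s.A ⊓ ¬C)}
   clash {A, ¬A} at an ∃-successor — c ∈ (∃s.¬A ⊔ C)
2. Hence c : (∃s.¬A ⊔ C): entailed.

Yes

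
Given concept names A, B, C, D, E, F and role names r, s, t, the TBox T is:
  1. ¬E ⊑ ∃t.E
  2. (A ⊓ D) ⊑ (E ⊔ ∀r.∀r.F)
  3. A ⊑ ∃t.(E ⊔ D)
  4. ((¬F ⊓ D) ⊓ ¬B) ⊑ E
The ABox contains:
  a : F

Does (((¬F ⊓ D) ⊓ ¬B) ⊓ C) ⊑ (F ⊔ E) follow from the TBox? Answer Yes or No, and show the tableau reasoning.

1. (((¬F ⊓ D) ⊓ ¬B) ⊓ C) ⊑ (F ⊔ E)  ⇔  ((((¬F ⊓ D) ⊓ ¬B) ⊓ C) ⊓ (¬F ⊓ ¬E)) unsat w.r.t. T
   all branches close; clash {E, ¬E} at x₀
2. Hence (((¬F ⊓ D) ⊓ ¬B) ⊓ C) ⊑ (F ⊔ E): entailed.

Yes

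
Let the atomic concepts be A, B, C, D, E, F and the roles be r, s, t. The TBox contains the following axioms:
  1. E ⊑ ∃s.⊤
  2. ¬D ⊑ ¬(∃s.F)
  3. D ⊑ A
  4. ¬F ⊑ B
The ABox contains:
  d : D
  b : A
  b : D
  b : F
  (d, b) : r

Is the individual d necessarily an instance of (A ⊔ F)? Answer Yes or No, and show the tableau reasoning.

1. d : (A ⊔ F)?  L(d) = {D} ∪ {(¬A ⊓ ¬F)}
   clash {A, ¬A} at d — d ∈ (A ⊔ F)
2. Hence d : (A ⊔ F): entailed.

Yes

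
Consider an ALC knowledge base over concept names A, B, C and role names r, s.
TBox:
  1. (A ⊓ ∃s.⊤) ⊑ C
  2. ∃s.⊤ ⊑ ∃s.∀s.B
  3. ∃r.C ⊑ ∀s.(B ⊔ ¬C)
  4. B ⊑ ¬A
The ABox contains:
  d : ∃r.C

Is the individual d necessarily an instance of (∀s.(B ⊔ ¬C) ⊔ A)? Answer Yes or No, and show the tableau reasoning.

Yes

1. d : (∀s.(B ⊔ ¬C) ⊔ A)?  L(d) = {∃r.C} ∪ {(∃s.(¬B ⊓ C) ⊓ ¬A)}
   clash {C, ¬C} at an ∃-successor — d ∈ (∀s.(B ⊔ ¬C) ⊔ A)
2. Hence d : (∀s.(B ⊔ ¬C) ⊔ A): entailed.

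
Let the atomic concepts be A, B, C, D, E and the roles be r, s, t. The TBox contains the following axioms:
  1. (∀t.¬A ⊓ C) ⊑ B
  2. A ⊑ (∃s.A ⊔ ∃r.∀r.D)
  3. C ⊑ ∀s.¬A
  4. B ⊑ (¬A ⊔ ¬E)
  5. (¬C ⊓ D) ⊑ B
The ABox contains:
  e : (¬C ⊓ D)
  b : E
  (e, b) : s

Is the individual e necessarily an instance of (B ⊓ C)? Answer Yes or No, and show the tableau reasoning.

1. e : (B ⊓ C)?  L(e) = {(¬C ⊓ D)} ∪ {(¬B ⊔ ¬C)}
   apply at e: (¬C ⊓ D)⊑B
   open: L(e) ⊇ {B, D, ¬A, ¬C} — e ∉ (B ⊓ C) possible
2. Hence e : (B ⊓ C): not entailed.

No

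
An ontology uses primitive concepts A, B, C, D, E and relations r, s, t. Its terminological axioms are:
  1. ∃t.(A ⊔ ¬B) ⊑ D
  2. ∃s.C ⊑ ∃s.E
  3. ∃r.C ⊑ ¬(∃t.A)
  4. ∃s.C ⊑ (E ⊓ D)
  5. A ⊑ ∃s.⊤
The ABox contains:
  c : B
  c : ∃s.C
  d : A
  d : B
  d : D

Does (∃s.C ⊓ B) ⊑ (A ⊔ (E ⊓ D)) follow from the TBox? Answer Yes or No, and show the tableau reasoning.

1. (∃s.C ⊓ B) ⊑ (A ⊔ (E ⊓ D))  ⇔  ((∃s.C ⊓ B) ⊓ (¬A ⊓ (¬E ⊔ ¬D))) unsat w.r.t. T
   all branches close; clash {D, ¬D} at x₀
2. Hence (∃s.C ⊓ B) ⊑ (A ⊔ (E ⊓ D)): entailed.

Yes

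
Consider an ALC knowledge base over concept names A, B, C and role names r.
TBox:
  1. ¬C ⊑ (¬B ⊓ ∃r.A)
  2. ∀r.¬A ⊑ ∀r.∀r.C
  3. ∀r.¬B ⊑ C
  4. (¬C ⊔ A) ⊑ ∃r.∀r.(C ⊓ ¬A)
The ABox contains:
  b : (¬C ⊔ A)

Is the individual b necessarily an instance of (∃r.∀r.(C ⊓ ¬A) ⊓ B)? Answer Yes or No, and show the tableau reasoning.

1. b : (∃r.∀r.(C ⊓ ¬A) ⊓ B)?  L(b) = {(¬C ⊔ A)} ∪ {(∀r.∃r.(¬C ⊔ A) ⊔ ¬B)}
   apply at b: (¬C ⊔ A)⊑∃r.∀r.(C ⊓ ¬A)
   open: L(b) ⊇ {¬B, ¬C, ∃r.A, ∃r.B, ∃r.∀r.(C ⊓ ¬A)} (+ ∃-successors) — b ∉ (∃r.∀r.(C ⊓ ¬A) ⊓ B) possible
2. Hence b : (∃r.∀r.(C ⊓ ¬A) ⊓ B): not entailed.

No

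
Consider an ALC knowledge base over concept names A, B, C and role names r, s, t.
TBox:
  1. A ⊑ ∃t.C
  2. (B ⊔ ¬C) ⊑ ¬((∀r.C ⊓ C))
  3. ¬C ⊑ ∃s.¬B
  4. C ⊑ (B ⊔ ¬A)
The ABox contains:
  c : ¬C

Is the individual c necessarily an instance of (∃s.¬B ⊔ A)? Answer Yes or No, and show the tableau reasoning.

Yes

1. c : (∃s.¬B ⊔ A)?  L(c) = {¬C} ∪ {(∀s.B ⊓ ¬A)}
   clash {B, ¬B} at an ∃-successor — c ∈ (∃s.¬B ⊔ A)
2. Hence c : (∃s.¬B ⊔ A): entailed.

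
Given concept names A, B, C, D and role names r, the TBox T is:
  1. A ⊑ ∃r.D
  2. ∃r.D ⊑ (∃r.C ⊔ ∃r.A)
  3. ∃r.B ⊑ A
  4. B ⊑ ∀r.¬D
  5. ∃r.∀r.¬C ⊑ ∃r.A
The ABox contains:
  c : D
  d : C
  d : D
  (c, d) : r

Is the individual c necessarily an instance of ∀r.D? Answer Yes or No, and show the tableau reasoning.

1. c : ∀r.D?  L(c) = {D} ∪ {∃r.¬D}
   open: L(c) ⊇ {D, ¬A, ¬B, ∀r.¬B, ∀r.∃r.C, …} (+ ∃-successors) — c ∉ ∀r.D possible
2. Hence c : ∀r.D: not entailed.

No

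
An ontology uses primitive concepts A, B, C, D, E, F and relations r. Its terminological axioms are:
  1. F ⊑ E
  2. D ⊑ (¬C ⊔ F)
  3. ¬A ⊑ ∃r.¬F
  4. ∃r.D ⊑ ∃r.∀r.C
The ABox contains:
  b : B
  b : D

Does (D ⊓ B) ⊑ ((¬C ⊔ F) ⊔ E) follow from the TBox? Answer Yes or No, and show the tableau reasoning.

1. (D ⊓ B) ⊑ ((¬C ⊔ F) ⊔ E)  ⇔  ((D ⊓ B) ⊓ ((C ⊓ ¬F) ⊓ ¬E)) unsat w.r.t. T
   all branches close; clash {F, ¬F} at x₀
2. Hence (D ⊓ B) ⊑ ((¬C ⊔ F) ⊔ E): entailed.

Yes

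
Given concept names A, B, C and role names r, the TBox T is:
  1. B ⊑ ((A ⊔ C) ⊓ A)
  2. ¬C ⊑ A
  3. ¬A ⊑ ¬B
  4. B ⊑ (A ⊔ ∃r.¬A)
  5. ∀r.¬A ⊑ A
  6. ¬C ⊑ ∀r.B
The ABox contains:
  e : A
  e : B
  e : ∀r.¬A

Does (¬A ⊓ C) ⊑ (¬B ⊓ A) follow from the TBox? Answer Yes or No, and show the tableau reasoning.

No

1. (¬A ⊓ C) ⊑ (¬B ⊓ A)  ⇔  ((¬A ⊓ C) ⊓ (B ⊔ ¬A)) unsat w.r.t. T
   apply at x₀: ¬A⊑¬B
   open: L(x₀) ⊇ {C, ¬A, ¬B, ∃r.A} (+ ∃-successors)
2. Hence (¬A ⊓ C) ⊑ (¬B ⊓ A): not entailed.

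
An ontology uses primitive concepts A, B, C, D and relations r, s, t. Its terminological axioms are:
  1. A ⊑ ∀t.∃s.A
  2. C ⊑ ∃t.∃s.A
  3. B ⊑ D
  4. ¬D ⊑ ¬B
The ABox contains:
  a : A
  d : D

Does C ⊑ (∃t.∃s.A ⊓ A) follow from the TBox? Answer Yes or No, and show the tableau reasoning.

No

1. C ⊑ (∃t.∃s.A ⊓ A)  ⇔  (C ⊓ (∀t.∀s.¬A ⊔ ¬A)) unsat w.r.t. T
   apply at x₀: C⊑∃t.∃s.A
   open: L(x₀) ⊇ {C, D, ¬A, ∃t.∃s.A} (+ ∃-successors)
2. Hence C ⊑ (∃t.∃s.A ⊓ A): not entailed.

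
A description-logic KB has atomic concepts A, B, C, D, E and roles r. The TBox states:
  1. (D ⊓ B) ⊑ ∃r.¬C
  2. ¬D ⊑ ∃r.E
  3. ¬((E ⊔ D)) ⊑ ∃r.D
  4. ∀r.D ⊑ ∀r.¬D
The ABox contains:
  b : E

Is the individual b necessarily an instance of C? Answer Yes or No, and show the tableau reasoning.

1. b : C?  L(b) = {E} ∪ {¬C}
   open: L(b) ⊇ {D, E, ¬B, ¬C, ∃r.¬D} (+ ∃-successors) — b ∉ C possible
2. Hence b : C: not entailed.

No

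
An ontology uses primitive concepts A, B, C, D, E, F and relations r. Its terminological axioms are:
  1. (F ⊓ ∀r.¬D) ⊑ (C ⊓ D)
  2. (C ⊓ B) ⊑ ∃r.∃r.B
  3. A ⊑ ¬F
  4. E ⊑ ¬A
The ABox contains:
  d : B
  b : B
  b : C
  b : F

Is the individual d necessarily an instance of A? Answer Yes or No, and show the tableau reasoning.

No

1. d : A?  L(d) = {B} ∪ {¬A}
   open: L(d) ⊇ {B, ¬A, ¬C, ¬F} — d ∉ A possible
2. Hence d : A: not entailed.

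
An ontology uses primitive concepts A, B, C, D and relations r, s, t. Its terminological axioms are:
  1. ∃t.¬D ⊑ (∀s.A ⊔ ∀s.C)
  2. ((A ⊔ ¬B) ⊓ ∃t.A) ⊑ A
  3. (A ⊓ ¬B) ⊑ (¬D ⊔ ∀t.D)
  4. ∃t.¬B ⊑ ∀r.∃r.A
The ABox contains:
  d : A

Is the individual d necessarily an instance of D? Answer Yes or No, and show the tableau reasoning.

1. d : D?  L(d) = {A} ∪ {¬D}
   open: L(d) ⊇ {A, B, ¬D, ∀t.B, ∀t.D} — d ∉ D possible
2. Hence d : D: not entailed.

No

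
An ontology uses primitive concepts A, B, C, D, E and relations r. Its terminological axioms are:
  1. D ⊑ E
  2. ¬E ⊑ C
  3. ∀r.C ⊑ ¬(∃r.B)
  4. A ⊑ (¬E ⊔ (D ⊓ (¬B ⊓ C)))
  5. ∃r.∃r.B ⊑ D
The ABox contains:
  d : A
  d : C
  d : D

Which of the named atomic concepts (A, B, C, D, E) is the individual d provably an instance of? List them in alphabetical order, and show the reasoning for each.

{A, C, D, E}

1. d : A?  L(d) = {A, C, D} ∪ {¬A}
   clash {A, ¬A} at d — d ∈ A
2. d : B?  L(d) = {A, C, D} ∪ {¬B}
   apply at d: D⊑E; A⊑(¬E ⊔ (D ⊓ (¬B ⊓ C)))
   open: L(d) ⊇ {A, C, D, E, ¬B, …} (+ ∃-successors) — d ∉ B possible
3. d : C?  L(d) = {A, C, D} ∪ {¬C}
   clash {C, ¬C} at d — d ∈ C
4. d : D?  L(d) = {A, C, D} ∪ {¬D}
   clash {D, ¬D} at d — d ∈ D
5. d : E?  L(d) = {A, C, D} ∪ {¬E}
   clash {E, ¬E} at d — d ∈ E
6. Entailed for d: {A, C, D, E}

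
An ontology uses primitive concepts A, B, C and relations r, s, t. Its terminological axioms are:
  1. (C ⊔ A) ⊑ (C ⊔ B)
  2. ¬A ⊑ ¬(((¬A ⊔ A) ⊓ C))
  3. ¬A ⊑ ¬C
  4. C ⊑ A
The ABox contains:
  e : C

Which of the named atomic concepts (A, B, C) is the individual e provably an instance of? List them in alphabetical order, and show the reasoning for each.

1. e : A?  L(e) = {C} ∪ {¬A}
   clash {C, ¬C} at e — e ∈ A
2. e : B?  L(e) = {C} ∪ {¬B}
   apply at e: C⊑A
   open: L(e) ⊇ {A, C, ¬B} — e ∉ B possible
3. e : C?  L(e) = {C} ∪ {¬C}
   clash {C, ¬C} at e — e ∈ C
4. Entailed for e: {A, C}

{A, C}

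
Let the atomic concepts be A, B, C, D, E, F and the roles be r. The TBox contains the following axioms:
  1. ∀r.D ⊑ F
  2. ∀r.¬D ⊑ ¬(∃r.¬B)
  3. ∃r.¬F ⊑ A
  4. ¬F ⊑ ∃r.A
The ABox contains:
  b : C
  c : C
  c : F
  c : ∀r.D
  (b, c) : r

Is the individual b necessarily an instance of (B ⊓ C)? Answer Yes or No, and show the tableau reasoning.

No

1. b : (B ⊓ C)?  L(b) = {C} ∪ {(¬B ⊔ ¬C)}
   open: L(b) ⊇ {C, F, ¬B, ∀r.F, ∃r.D} (+ ∃-successors) — b ∉ (B ⊓ C) possible
2. Hence b : (B ⊓ C): not entailed.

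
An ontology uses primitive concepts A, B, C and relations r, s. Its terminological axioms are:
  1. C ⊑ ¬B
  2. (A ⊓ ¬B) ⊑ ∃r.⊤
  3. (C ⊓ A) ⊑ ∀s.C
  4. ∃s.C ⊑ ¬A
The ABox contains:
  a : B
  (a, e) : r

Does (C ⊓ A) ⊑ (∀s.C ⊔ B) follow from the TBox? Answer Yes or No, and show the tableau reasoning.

Yes

1. (C ⊓ A) ⊑ (∀s.C ⊔ B)  ⇔  ((C ⊓ A) ⊓ (∃s.¬C ⊓ ¬B)) unsat w.r.t. T
   all branches close; clash {A, ¬A} at x₀
2. Hence (C ⊓ A) ⊑ (∀s.C ⊔ B): entailed.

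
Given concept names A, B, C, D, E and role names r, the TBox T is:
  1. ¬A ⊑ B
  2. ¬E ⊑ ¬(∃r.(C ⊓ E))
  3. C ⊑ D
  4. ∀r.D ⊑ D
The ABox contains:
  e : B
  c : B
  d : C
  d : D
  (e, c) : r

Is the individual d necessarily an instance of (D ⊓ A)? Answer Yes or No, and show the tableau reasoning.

No

1. d : (D ⊓ A)?  L(d) = {C, D} ∪ {(¬D ⊔ ¬A)}
   open: L(d) ⊇ {B, C, D, E, ¬A} — d ∉ (D ⊓ A) possible
2. Hence d : (D ⊓ A): not entailed.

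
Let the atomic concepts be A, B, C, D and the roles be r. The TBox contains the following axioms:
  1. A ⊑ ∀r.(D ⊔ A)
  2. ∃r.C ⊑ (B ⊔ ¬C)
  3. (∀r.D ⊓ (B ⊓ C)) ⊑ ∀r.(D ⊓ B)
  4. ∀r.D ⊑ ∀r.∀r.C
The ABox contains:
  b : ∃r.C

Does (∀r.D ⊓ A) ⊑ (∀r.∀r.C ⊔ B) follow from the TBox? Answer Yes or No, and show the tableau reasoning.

1. (∀r.D ⊓ A) ⊑ (∀r.∀r.C ⊔ B)  ⇔  ((∀r.D ⊓ A) ⊓ (∃r.∃r.¬C ⊓ ¬B)) unsat w.r.t. T
   all branches close; clash {C, ¬C} at an ∃-successor
2. Hence (∀r.D ⊓ A) ⊑ (∀r.∀r.C ⊔ B): entailed.

Yes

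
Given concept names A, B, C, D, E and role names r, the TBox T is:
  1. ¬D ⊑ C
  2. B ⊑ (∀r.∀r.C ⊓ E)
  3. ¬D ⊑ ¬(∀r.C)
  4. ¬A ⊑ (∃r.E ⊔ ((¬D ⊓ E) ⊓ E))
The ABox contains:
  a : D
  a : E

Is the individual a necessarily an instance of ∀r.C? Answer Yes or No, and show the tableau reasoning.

No

1. a : ∀r.C?  L(a) = {D, E} ∪ {∃r.¬C}
   open: L(a) ⊇ {A, D, E, ¬B, ∃r.¬C} (+ ∃-successors) — a ∉ ∀r.C possible
2. Hence a : ∀r.C: not entailed.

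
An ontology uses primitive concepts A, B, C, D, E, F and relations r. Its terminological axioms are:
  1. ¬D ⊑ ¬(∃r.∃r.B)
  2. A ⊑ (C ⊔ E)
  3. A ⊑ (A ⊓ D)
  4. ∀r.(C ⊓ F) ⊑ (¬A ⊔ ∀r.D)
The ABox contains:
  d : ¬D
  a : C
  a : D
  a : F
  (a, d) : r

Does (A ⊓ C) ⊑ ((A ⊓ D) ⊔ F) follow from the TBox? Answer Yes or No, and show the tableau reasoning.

Yes

1. (A ⊓ C) ⊑ ((A ⊓ D) ⊔ F)  ⇔  ((A ⊓ C) ⊓ ((¬A ⊔ ¬D) ⊓ ¬F)) unsat w.r.t. T
   all branches close; clash {D, ¬D} at x₀
2. Hence (A ⊓ C) ⊑ ((A ⊓ D) ⊔ F): entailed.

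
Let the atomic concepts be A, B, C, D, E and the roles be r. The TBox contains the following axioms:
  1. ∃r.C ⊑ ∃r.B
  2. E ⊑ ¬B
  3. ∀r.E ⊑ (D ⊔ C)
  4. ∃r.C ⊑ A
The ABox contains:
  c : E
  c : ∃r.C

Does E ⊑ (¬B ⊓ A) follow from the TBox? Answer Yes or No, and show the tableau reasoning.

1. E ⊑ (¬B ⊓ A)  ⇔  (E ⊓ (B ⊔ ¬A)) unsat w.r.t. T
   apply at x₀: E⊑¬B
   open: L(x₀) ⊇ {E, ¬A, ¬B, ∀r.¬C, ∃r.¬E} (+ ∃-successors)
2. Hence E ⊑ (¬B ⊓ A): not entailed.

No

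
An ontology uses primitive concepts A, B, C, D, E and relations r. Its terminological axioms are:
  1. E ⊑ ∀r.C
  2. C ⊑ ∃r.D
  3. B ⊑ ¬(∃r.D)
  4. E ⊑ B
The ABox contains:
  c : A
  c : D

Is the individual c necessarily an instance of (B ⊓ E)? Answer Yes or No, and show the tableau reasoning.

No

1. c : (B ⊓ E)?  L(c) = {A, D} ∪ {(¬B ⊔ ¬E)}
   open: L(c) ⊇ {A, D, ¬B, ¬C, ¬E} — c ∉ (B ⊓ E) possible
2. Hence c : (B ⊓ E): not entailed.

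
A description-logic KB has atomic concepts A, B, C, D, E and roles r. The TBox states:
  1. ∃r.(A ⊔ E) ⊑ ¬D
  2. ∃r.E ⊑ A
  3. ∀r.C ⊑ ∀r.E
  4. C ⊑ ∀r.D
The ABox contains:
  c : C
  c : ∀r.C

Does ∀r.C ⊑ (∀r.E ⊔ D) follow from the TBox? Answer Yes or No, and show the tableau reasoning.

Yes

1. ∀r.C ⊑ (∀r.E ⊔ D)  ⇔  (∀r.C ⊓ (∃r.¬E ⊓ ¬D)) unsat w.r.t. T
   all branches close; clash {E, ¬E} at an ∃-successor
2. Hence ∀r.C ⊑ (∀r.E ⊔ D): entailed.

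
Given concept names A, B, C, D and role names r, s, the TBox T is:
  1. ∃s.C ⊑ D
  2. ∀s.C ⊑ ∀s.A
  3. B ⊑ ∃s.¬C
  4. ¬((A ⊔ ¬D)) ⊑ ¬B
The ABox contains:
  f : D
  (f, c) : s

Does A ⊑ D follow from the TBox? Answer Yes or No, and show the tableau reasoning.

No

1. A ⊑ D  ⇔  (A ⊓ ¬D) unsat w.r.t. T
   open: L(x₀) ⊇ {A, ¬B, ¬D, ∀s.¬C, ∃s.¬C} (+ ∃-successors)
2. Hence A ⊑ D: not entailed.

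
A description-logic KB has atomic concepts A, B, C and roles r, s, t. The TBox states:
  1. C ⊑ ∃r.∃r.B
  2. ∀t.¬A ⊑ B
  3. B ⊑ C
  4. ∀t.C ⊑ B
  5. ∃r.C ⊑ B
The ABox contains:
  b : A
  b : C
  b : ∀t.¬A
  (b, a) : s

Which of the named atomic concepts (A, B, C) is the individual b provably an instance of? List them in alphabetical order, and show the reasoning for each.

{A, B, C}

1. b : A?  L(b) = {A, C, ∀t.¬A} ∪ {¬A}
   clash {A, ¬A} at b — b ∈ A
2. b : B?  L(b) = {A, C, ∀t.¬A} ∪ {¬B}
   clash {B, ¬B} at b — b ∈ B
3. b : C?  L(b) = {A, C, ∀t.¬A} ∪ {¬C}
   clash {C, ¬C} at b — b ∈ C
4. Entailed for b: {A, B, C}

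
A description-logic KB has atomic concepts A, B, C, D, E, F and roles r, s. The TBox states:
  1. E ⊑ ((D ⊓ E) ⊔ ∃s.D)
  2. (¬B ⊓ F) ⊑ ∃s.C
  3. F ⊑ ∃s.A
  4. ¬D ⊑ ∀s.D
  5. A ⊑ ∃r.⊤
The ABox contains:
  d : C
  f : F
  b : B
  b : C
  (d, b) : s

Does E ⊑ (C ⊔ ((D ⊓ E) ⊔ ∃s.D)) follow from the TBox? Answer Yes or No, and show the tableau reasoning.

1. E ⊑ (C ⊔ ((D ⊓ E) ⊔ ∃s.D))  ⇔  (E ⊓ (¬C ⊓ ((¬D ⊔ ¬E) ⊓ ∀s.¬D))) unsat w.r.t. T
   all branches close; clash {E, ¬E} at x₀
2. Hence E ⊑ (C ⊔ ((D ⊓ E) ⊔ ∃s.D)): entailed.

Yes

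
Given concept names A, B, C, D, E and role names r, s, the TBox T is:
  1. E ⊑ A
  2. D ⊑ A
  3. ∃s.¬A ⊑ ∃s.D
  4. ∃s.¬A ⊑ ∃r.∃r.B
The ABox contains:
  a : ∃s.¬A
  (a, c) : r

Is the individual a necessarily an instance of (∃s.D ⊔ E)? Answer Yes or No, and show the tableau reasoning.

Yes

1. a : (∃s.D ⊔ E)?  L(a) = {∃s.¬A} ∪ {(∀s.¬D ⊓ ¬E)}
   clash {D, ¬D} at an ∃-successor — a ∈ (∃s.D ⊔ E)
2. Hence a : (∃s.D ⊔ E): entailed.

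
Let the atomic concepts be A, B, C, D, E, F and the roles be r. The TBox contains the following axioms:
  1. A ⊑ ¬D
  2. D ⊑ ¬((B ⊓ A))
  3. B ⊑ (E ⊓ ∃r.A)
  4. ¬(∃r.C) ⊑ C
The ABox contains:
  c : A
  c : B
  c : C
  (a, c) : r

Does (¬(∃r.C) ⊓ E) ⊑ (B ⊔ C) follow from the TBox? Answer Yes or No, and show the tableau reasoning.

Yes

1. (¬(∃r.C) ⊓ E) ⊑ (B ⊔ C)  ⇔  ((∀r.¬C ⊓ E) ⊓ (¬B ⊓ ¬C)) unsat w.r.t. T
   all branches close; clash {C, ¬C} at x₀
2. Hence (¬(∃r.C) ⊓ E) ⊑ (B ⊔ C): entailed.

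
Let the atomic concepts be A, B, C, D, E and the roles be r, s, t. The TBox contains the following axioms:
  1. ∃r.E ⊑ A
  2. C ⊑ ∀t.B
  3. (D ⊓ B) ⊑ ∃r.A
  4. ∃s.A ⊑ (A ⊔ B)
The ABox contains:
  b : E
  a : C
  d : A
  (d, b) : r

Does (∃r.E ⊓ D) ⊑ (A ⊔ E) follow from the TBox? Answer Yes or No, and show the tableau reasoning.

Yes

1. (∃r.E ⊓ D) ⊑ (A ⊔ E)  ⇔  ((∃r.E ⊓ D) ⊓ (¬A ⊓ ¬E)) unsat w.r.t. T
   all branches close; clash {A, ¬A} at x₀
2. Hence (∃r.E ⊓ D) ⊑ (A ⊔ E): entailed.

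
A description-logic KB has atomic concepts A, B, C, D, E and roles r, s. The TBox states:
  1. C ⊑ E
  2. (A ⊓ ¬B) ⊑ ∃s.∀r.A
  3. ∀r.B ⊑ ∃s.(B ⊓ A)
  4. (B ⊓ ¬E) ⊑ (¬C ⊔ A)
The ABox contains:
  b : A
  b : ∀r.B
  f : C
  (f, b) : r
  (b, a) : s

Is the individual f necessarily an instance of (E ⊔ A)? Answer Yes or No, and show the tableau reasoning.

1. f : (E ⊔ A)?  L(f) = {C} ∪ {(¬E ⊓ ¬A)}
   clash {E, ¬E} at f — f ∈ (E ⊔ A)
2. Hence f : (E ⊔ A): entailed.

Yes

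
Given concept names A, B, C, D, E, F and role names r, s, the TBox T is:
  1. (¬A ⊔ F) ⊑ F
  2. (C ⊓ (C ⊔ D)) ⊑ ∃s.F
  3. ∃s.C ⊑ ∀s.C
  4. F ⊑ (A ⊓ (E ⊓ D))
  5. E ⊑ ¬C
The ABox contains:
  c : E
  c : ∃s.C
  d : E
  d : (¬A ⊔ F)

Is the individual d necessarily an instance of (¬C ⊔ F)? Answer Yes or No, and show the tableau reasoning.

1. d : (¬C ⊔ F)?  L(d) = {E, (¬A ⊔ F)} ∪ {(C ⊓ ¬F)}
   clash {F, ¬F} at d — d ∈ (¬C ⊔ F)
2. Hence d : (¬C ⊔ F): entailed.

Yes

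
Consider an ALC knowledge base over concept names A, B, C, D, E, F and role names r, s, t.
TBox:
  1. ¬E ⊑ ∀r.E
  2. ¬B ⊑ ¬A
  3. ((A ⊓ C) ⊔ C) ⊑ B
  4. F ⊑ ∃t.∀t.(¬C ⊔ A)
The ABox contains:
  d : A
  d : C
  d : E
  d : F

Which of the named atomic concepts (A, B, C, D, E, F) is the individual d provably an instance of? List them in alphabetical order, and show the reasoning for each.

1. d : A?  L(d) = {A, C, E, F} ∪ {¬A}
   clash {A, ¬A} at d — d ∈ A
2. d : B?  L(d) = {A, C, E, F} ∪ {¬B}
   clash {A, ¬A} at d — d ∈ B
3. d : C?  L(d) = {A, C, E, F} ∪ {¬C}
   clash {C, ¬C} at d — d ∈ C
4. d : D?  L(d) = {A, C, E, F} ∪ {¬D}
   apply at d: F⊑∃t.∀t.(¬C ⊔ A)
   open: L(d) ⊇ {A, B, C, E, F, …} (+ ∃-successors) — d ∉ D possible
5. d : E?  L(d) = {A, C, E, F} ∪ {¬E}
   clash {E, ¬E} at d — d ∈ E
6. d : F?  L(d) = {A, C, E, F} ∪ {¬F}
   clash {F, ¬F} at d — d ∈ F
7. Entailed for d: {A, B, C, E, F}

{A, B, C, E, F}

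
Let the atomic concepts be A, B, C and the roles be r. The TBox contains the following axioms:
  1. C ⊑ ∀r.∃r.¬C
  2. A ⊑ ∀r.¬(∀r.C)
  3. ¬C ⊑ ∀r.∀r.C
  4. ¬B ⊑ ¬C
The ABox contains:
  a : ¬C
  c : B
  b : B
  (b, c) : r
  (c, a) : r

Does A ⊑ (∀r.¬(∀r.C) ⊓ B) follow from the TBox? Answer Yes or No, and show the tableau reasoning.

1. A ⊑ (∀r.¬(∀r.C) ⊓ B)  ⇔  (A ⊓ (∃r.∀r.C ⊔ ¬B)) unsat w.r.t. T
   apply at x₀: A⊑∀r.¬(∀r.C)
   open: L(x₀) ⊇ {A, ¬B, ¬C, ∀r.∀r.C, ∀r.∃r.¬C}
2. Hence A ⊑ (∀r.¬(∀r.C) ⊓ B): not entailed.

No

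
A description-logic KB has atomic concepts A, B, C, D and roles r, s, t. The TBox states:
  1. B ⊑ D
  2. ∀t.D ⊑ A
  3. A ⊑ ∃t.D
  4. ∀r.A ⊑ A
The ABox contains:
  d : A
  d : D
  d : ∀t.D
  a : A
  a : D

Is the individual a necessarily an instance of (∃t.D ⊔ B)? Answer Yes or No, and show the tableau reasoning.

Yes

1. a : (∃t.D ⊔ B)?  L(a) = {A, D} ∪ {(∀t.¬D ⊓ ¬B)}
   clash {D, ¬D} at an ∃-successor — a ∈ (∃t.D ⊔ B)
2. Hence a : (∃t.D ⊔ B): entailed.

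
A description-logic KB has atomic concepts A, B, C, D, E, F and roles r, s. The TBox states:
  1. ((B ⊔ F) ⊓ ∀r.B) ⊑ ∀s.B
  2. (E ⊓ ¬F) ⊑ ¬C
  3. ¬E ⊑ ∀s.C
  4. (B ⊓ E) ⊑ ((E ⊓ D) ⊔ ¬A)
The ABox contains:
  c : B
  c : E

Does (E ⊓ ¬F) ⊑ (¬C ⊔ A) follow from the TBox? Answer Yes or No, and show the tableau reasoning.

Yes

1. (E ⊓ ¬F) ⊑ (¬C ⊔ A)  ⇔  ((E ⊓ ¬F) ⊓ (C ⊓ ¬A)) unsat w.r.t. T
   all branches close; clash {C, ¬C} at x₀
2. Hence (E ⊓ ¬F) ⊑ (¬C ⊔ A): entailed.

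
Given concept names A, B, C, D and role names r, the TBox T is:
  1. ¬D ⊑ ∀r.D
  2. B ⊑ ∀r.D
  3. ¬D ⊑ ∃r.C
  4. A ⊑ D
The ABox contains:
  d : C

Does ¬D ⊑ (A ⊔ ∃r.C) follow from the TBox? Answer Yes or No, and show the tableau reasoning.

1. ¬D ⊑ (A ⊔ ∃r.C)  ⇔  (¬D ⊓ (¬A ⊓ ∀r.¬C)) unsat w.r.t. T
   all branches close; clash {C, ¬C} at an ∃-successor
2. Hence ¬D ⊑ (A ⊔ ∃r.C): entailed.

Yes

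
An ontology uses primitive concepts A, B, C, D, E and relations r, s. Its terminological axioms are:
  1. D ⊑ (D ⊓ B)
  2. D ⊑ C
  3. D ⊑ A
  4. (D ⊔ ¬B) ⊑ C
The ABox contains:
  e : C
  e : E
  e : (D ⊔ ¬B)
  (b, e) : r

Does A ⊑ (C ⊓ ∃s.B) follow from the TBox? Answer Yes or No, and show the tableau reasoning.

1. A ⊑ (C ⊓ ∃s.B)  ⇔  (A ⊓ (¬C ⊔ ∀s.¬B)) unsat w.r.t. T
   open: L(x₀) ⊇ {A, B, ¬C, ¬D}
2. Hence A ⊑ (C ⊓ ∃s.B): not entailed.

No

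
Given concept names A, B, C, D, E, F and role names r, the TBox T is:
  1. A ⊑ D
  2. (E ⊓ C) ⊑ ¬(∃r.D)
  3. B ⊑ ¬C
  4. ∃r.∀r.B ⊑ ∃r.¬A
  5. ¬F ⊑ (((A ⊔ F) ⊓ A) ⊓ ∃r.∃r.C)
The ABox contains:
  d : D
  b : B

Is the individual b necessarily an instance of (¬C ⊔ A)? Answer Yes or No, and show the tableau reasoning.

Yes

1. b : (¬C ⊔ A)?  L(b) = {B} ∪ {(C ⊓ ¬A)}
   clash {C, ¬C} at b — b ∈ (¬C ⊔ A)
2. Hence b : (¬C ⊔ A): entailed.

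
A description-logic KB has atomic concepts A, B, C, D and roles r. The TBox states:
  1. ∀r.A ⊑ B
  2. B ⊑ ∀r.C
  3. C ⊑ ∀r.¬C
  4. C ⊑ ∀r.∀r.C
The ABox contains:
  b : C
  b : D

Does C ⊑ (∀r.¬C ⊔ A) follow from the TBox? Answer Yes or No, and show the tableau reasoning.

1. C ⊑ (∀r.¬C ⊔ A)  ⇔  (C ⊓ (∃r.C ⊓ ¬A)) unsat w.r.t. T
   all branches close; clash {C, ¬C} at an ∃-successor
2. Hence C ⊑ (∀r.¬C ⊔ A): entailed.

Yes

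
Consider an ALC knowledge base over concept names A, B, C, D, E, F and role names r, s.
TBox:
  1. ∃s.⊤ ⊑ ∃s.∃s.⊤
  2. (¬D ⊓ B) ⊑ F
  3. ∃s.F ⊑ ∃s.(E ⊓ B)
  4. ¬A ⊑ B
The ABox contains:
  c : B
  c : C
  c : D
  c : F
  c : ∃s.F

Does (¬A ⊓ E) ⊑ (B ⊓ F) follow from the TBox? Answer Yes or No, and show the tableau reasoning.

1. (¬A ⊓ E) ⊑ (B ⊓ F)  ⇔  ((¬A ⊓ E) ⊓ (¬B ⊔ ¬F)) unsat w.r.t. T
   apply at x₀: ¬A⊑B
   open: L(x₀) ⊇ {B, D, E, ¬A, ¬F, …}
2. Hence (¬A ⊓ E) ⊑ (B ⊓ F): not entailed.

No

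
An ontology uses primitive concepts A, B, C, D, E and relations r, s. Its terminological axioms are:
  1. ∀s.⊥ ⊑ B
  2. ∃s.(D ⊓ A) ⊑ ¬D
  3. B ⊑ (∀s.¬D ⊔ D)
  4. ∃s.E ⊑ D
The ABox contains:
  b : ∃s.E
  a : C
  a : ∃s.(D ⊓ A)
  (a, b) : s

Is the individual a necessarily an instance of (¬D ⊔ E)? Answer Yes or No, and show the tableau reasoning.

Yes

1. a : (¬D ⊔ E)?  L(a) = {C, ∃s.(D ⊓ A)} ∪ {(D ⊓ ¬E)}
   clash {D, ¬D} at a — a ∈ (¬D ⊔ E)
2. Hence a : (¬D ⊔ E): entailed.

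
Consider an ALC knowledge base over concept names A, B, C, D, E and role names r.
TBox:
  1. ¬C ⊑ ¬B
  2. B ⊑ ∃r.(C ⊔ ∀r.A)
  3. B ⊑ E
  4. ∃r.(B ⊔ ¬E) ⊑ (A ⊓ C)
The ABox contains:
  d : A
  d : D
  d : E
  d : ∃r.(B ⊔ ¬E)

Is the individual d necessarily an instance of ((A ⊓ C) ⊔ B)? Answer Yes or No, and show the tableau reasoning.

1. d : ((A ⊓ C) ⊔ B)?  L(d) = {A, D, E, ∃r.(B ⊔ ¬E)} ∪ {((¬A ⊔ ¬C) ⊓ ¬B)}
   clash {C, ¬C} at d — d ∈ ((A ⊓ C) ⊔ B)
2. Hence d : ((A ⊓ C) ⊔ B): entailed.

Yes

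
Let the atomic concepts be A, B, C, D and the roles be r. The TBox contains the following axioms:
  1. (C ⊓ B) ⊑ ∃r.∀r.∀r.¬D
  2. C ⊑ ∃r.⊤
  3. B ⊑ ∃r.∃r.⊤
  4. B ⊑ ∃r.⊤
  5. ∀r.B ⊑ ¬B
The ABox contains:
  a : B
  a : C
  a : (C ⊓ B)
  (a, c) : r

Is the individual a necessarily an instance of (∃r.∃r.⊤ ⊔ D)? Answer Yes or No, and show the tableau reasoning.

1. a : (∃r.∃r.⊤ ⊔ D)?  L(a) = {B, C, (C ⊓ B)} ∪ {(∀r.∀r.⊥ ⊓ ¬D)}
   clash {B, ¬B} at a — a ∈ (∃r.∃r.⊤ ⊔ D)
2. Hence a : (∃r.∃r.⊤ ⊔ D): entailed.

Yes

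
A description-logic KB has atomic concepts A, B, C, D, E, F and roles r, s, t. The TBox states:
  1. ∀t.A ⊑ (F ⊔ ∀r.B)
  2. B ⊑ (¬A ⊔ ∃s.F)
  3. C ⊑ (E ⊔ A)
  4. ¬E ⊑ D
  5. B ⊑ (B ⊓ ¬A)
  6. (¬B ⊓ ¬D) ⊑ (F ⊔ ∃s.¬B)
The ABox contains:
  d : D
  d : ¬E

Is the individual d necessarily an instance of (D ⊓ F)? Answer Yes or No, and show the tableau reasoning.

No

1. d : (D ⊓ F)?  L(d) = {D, ¬E} ∪ {(¬D ⊔ ¬F)}
   open: L(d) ⊇ {D, ¬B, ¬C, ¬E, ¬F, …} (+ ∃-successors) — d ∉ (D ⊓ F) possible
2. Hence d : (D ⊓ F): not entailed.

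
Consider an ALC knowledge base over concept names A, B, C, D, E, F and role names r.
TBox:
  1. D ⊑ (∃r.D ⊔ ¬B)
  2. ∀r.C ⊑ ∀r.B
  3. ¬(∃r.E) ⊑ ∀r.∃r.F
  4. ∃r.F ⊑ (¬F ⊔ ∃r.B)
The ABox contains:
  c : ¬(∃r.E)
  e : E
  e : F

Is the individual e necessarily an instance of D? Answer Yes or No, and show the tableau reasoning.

No

1. e : D?  L(e) = {E, F} ∪ {¬D}
   open: L(e) ⊇ {E, F, ¬D, ∀r.¬F, ∃r.E, …} (+ ∃-successors) — e ∉ D possible
2. Hence e : D: not entailed.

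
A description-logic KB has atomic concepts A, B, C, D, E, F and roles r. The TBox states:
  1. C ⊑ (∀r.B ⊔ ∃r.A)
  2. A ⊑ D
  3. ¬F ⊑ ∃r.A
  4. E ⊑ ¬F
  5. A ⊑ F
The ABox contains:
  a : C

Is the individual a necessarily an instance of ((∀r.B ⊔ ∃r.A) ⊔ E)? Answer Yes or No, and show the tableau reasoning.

Yes

1. a : ((∀r.B ⊔ ∃r.A) ⊔ E)?  L(a) = {C} ∪ {((∃r.¬B ⊓ ∀r.¬A) ⊓ ¬E)}
   clash {A, ¬A} at an ∃-successor — a ∈ ((∀r.B ⊔ ∃r.A) ⊔ E)
2. Hence a : ((∀r.B ⊔ ∃r.A) ⊔ E): entailed.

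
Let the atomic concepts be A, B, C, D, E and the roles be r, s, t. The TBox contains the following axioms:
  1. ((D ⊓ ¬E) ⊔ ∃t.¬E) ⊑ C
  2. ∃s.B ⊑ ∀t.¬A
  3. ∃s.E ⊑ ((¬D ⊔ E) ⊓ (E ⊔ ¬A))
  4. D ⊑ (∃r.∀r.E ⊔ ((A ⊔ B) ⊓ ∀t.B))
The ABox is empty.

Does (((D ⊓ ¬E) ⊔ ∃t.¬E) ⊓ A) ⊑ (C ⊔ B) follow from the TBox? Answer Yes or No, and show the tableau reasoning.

1. (((D ⊓ ¬E) ⊔ ∃t.¬E) ⊓ A) ⊑ (C ⊔ B)  ⇔  ((((D ⊓ ¬E) ⊔ ∃t.¬E) ⊓ A) ⊓ (¬C ⊓ ¬B)) unsat w.r.t. T
   all branches close; clash {C, ¬C} at x₀
2. Hence (((D ⊓ ¬E) ⊔ ∃t.¬E) ⊓ A) ⊑ (C ⊔ B): entailed.

Yes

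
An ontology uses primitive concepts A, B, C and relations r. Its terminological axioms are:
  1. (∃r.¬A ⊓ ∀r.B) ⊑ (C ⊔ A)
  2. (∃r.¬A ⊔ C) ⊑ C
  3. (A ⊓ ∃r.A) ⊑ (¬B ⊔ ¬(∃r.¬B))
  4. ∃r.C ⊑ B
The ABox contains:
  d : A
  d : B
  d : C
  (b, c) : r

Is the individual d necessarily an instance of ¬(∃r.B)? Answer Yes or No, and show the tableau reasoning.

1. d : ¬(∃r.B)?  L(d) = {A, B, C} ∪ {∃r.B}
   open: L(d) ⊇ {A, B, C, ∀r.¬A, ∃r.B, …} (+ ∃-successors) — d ∉ ¬(∃r.B) possible
2. Hence d : ¬(∃r.B): not entailed.

No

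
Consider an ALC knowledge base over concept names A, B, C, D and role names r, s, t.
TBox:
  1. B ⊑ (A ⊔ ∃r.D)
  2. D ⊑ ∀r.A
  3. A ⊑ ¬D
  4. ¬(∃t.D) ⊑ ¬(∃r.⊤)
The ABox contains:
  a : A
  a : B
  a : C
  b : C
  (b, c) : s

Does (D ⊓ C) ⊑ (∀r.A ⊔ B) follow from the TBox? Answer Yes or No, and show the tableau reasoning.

Yes

1. (D ⊓ C) ⊑ (∀r.A ⊔ B)  ⇔  ((D ⊓ C) ⊓ (∃r.¬A ⊓ ¬B)) unsat w.r.t. T
   all branches close; clash {D, ¬D} at x₀
2. Hence (D ⊓ C) ⊑ (∀r.A ⊔ B): entailed.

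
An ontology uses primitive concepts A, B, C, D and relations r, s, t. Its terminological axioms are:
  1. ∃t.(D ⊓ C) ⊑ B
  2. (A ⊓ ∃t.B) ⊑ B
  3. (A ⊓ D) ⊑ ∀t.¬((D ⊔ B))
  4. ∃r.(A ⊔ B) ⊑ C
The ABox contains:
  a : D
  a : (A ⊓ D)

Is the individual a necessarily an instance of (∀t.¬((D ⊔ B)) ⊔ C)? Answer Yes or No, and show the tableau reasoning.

1. a : (∀t.¬((D ⊔ B)) ⊔ C)?  L(a) = {D, (A ⊓ D)} ∪ {(∃t.(D ⊔ B) ⊓ ¬C)}
   clash {C, ¬C} at a — a ∈ (∀t.¬((D ⊔ B)) ⊔ C)
2. Hence a : (∀t.¬((D ⊔ B)) ⊔ C): entailed.

Yes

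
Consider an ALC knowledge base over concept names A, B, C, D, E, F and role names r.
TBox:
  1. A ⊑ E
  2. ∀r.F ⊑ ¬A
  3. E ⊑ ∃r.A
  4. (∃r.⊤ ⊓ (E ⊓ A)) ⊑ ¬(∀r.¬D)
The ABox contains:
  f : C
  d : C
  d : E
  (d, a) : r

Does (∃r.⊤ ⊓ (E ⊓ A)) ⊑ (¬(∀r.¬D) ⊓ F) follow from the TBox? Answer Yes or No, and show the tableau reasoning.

1. (∃r.⊤ ⊓ (E ⊓ A)) ⊑ (¬(∀r.¬D) ⊓ F)  ⇔  ((∃r.⊤ ⊓ (E ⊓ A)) ⊓ (∀r.¬D ⊔ ¬F)) unsat w.r.t. T
   apply at x₀: E⊑∃r.A; (∃r.⊤ ⊓ (E ⊓ A))⊑¬(∀r.¬D)
   open: L(x₀) ⊇ {A, E, ¬F, ∃r.A, ∃r.D, …} (+ ∃-successors)
2. Hence (∃r.⊤ ⊓ (E ⊓ A)) ⊑ (¬(∀r.¬D) ⊓ F): not entailed.

No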